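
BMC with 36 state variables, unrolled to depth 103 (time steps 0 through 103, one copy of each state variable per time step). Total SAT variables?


BMC unrolls to depth k, creating one copy of each state var for steps 0..k.
Step count = 103 + 1 = 104 (steps 0 through 103)
Vars per step = 36
Total = 36 * 104 = 3744

3744


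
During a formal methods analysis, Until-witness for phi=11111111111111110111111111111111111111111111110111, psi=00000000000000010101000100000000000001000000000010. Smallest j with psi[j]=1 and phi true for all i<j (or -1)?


(phi U psi) at 0: need smallest j with psi[j]=1 and phi[i]=1 for all i in [0,j).
Scan from step 0:
  step 0: phi=1, psi=0 -> continue
  step 1: phi=1, psi=0 -> continue
  step 2: phi=1, psi=0 -> continue
  step 3: phi=1, psi=0 -> continue
  step 15: psi=1 and phi held for [0,15) -> witness found
Witness step = 15

15


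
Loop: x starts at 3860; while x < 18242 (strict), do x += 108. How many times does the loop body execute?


Step 1: x goes from 3860 toward 18242 by 108; the body runs while x<18242, so iterations = ceil((bound-start)/step)
Step 2: Distance=14382
Step 3: ceil(14382/108)=134

134


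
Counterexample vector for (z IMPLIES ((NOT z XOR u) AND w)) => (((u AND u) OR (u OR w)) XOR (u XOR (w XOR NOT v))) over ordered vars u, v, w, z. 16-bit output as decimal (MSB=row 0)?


F1 = (z IMPLIES ((NOT z XOR u) AND w))
F2 = (((u AND u) OR (u OR w)) XOR (u XOR (w XOR NOT v)))
Counterexample to F1=>F2 is where F1=1 and F2=0.
Evaluate each row (bits = u,v,w,z, MSB first):
  row 0 [0000]: F1=1 F2=1 -> F1&~F2 -> 0
  row 1 [0001]: F1=0 F2=1 -> F1&~F2 -> 0
  row 2 [0010]: F1=1 F2=1 -> F1&~F2 -> 0
  row 3 [0011]: F1=0 F2=1 -> F1&~F2 -> 0
  row 4 [0100]: F1=1 F2=0 -> F1&~F2 -> 1
  row 5 [0101]: F1=0 F2=0 -> F1&~F2 -> 0
  row 6 [0110]: F1=1 F2=0 -> F1&~F2 -> 1
  row 7 [0111]: F1=0 F2=0 -> F1&~F2 -> 0
  row 8 [1000]: F1=1 F2=1 -> F1&~F2 -> 0
  row 9 [1001]: F1=0 F2=1 -> F1&~F2 -> 0
  row 10 [1010]: F1=1 F2=0 -> F1&~F2 -> 1
  row 11 [1011]: F1=1 F2=0 -> F1&~F2 -> 1
  row 12 [1100]: F1=1 F2=0 -> F1&~F2 -> 1
  row 13 [1101]: F1=0 F2=0 -> F1&~F2 -> 0
  row 14 [1110]: F1=1 F2=1 -> F1&~F2 -> 0
  row 15 [1111]: F1=1 F2=1 -> F1&~F2 -> 0
Full result column, 4 rows per line (u,v fixed per line; w,z runs 00..11 left to right):
  rows 0-3 [u,v=00]: 0000  = hex 0
  rows 4-7 [u,v=01]: 1010  = hex A
  rows 8-11 [u,v=10]: 0011  = hex 3
  rows 12-15 [u,v=11]: 1000  = hex 8
Counterexample vector (row 0 .. row 15) = 0000101000111000
Output column grouped in 4s = 0000 1010 0011 1000 = 0x0A38
Convert to decimal digit by digit (value = value*16 + digit):
  0 -> 0
  0*16 + 10 (A) = 10
  10*16 + 3 = 163
  163*16 + 8 = 2616
Decimal = 2616

2616


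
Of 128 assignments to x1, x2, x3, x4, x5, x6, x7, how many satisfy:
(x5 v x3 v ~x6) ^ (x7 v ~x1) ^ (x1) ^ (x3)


CNF with 4 clauses over 7 vars (128 assignments).
An assignment satisfies CNF iff every clause has >=1 true literal.
Check each row (bits = x1,x2,x3,x4,x5,x6,x7; clause T/F shown):
  row 0 [0000000]: clauses=TTFF -> 0
  row 1 [0000001]: clauses=TTFF -> 0
  row 2 [0000010]: clauses=FTFF -> 0
  row 3 [0000011]: clauses=FTFF -> 0
  row 4 [0000100]: clauses=TTFF -> 0
  (every remaining row is evaluated the same way; all 128 results are listed next)
Full result column, 8 rows per line (x1,x2,x3,x4 fixed per line; x5,x6,x7 runs 000..111 left to right):
  rows 0-7 [x1,x2,x3,x4=0000]: 00000000  (ones: 0)
  rows 8-15 [x1,x2,x3,x4=0001]: 00000000  (ones: 0)
  rows 16-23 [x1,x2,x3,x4=0010]: 00000000  (ones: 0)
  rows 24-31 [x1,x2,x3,x4=0011]: 00000000  (ones: 0)
  rows 32-39 [x1,x2,x3,x4=0100]: 00000000  (ones: 0)
  rows 40-47 [x1,x2,x3,x4=0101]: 00000000  (ones: 0)
  rows 48-55 [x1,x2,x3,x4=0110]: 00000000  (ones: 0)
  rows 56-63 [x1,x2,x3,x4=0111]: 00000000  (ones: 0)
  rows 64-71 [x1,x2,x3,x4=1000]: 00000000  (ones: 0)
  rows 72-79 [x1,x2,x3,x4=1001]: 00000000  (ones: 0)
  rows 80-87 [x1,x2,x3,x4=1010]: 01010101  (ones: 4)
  rows 88-95 [x1,x2,x3,x4=1011]: 01010101  (ones: 4)
  rows 96-103 [x1,x2,x3,x4=1100]: 00000000  (ones: 0)
  rows 104-111 [x1,x2,x3,x4=1101]: 00000000  (ones: 0)
  rows 112-119 [x1,x2,x3,x4=1110]: 01010101  (ones: 4)
  rows 120-127 [x1,x2,x3,x4=1111]: 01010101  (ones: 4)
Satisfying assignments = 0+0+0+0+0+0+0+0+0+0+4+4+0+0+4+4 = 16

16


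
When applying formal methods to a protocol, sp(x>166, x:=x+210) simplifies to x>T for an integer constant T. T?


Formula: sp(P, x:=E) = exists old_x. (x = E[old_x/x]) AND P[old_x/x] (old_x is the value of x before the assignment; eliminate old_x by solving x = E[old_x/x] for old_x)
Step 1: Precondition P: x>166, i.e. old_x > 166
Step 2: Assignment gives x = old_x + 210, so old_x = x - 210
Step 3: Substitute into P: x - 210 > 166
Step 4: Simplify: x > 166+210 = 376

376


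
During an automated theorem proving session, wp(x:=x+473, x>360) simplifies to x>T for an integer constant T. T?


Formula: wp(x:=E, P) = P[E/x] (substitute E for x in postcondition)
Step 1: Postcondition: x>360
Step 2: Substitute x+473 for x: x+473>360
Step 3: Solve for x: x > 360-473 = -113

-113


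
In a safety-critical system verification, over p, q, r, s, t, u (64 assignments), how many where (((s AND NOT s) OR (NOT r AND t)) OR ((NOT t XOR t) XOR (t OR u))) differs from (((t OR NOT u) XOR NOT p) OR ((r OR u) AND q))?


F1 = (((s AND NOT s) OR (NOT r AND t)) OR ((NOT t XOR t) XOR (t OR u)))
F2 = (((t OR NOT u) XOR NOT p) OR ((r OR u) AND q))
Evaluate both on each of 64 rows (bits = p,q,r,s,t,u):
  row 0 [000000]: F1=1 F2=0 (differ) -> 1
  row 1 [000001]: F1=0 F2=1 (differ) -> 1
  row 2 [000010]: F1=1 F2=0 (differ) -> 1
  row 3 [000011]: F1=1 F2=0 (differ) -> 1
  row 4 [000100]: F1=1 F2=0 (differ) -> 1
  (every remaining row is evaluated the same way; all 64 results are listed next)
Full result column, 8 rows per line (p,q,r fixed per line; s,t,u runs 000..111 left to right):
  rows 0-7 [p,q,r=000]: 11111111  (ones: 8)
  rows 8-15 [p,q,r=001]: 11001100  (ones: 4)
  rows 16-23 [p,q,r=010]: 11101110  (ones: 6)
  rows 24-31 [p,q,r=011]: 01110111  (ones: 6)
  rows 32-39 [p,q,r=100]: 00000000  (ones: 0)
  rows 40-47 [p,q,r=101]: 00110011  (ones: 4)
  rows 48-55 [p,q,r=110]: 01000100  (ones: 2)
  rows 56-63 [p,q,r=111]: 01110111  (ones: 6)
Disagreements = 8+4+6+6+0+4+2+6 = 36

36


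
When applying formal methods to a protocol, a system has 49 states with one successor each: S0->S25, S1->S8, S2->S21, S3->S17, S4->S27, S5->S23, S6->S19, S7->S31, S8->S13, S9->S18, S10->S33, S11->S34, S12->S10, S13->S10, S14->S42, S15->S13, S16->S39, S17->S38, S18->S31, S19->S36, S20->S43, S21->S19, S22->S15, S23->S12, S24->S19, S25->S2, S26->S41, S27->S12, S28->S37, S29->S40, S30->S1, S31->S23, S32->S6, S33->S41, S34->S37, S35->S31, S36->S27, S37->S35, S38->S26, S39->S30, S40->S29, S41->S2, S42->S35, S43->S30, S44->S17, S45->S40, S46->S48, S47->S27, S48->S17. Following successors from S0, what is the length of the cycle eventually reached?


Trace from S0 until a state repeats:
  S0 -> S25 -> S2 -> S21 -> S19 -> S36 -> S27 -> S12 -> S10 -> S33 -> S41 -> S2
S2 first seen at step 2, revisited at step 11.
Cycle length = 11 - 2 = 9

9


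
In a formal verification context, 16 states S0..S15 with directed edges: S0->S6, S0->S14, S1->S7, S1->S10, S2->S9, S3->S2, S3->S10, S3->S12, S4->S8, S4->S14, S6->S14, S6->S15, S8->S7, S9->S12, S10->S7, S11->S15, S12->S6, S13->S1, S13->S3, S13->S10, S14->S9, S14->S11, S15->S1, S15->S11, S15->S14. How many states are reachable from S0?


BFS from S0:
  layer 0: {S0}
  layer 1: {S6, S14}
  layer 2: {S9, S11, S15}
  layer 3: {S1, S12}
  layer 4: {S7, S10}
Reachable set: {S0, S1, S6, S7, S9, S10, S11, S12, S14, S15}
Count = 10

10


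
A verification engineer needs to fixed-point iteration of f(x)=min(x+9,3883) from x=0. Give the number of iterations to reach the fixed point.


Step 1: x=0, cap=3883, increment=9
Step 2: x grows by 9 each step until capped at 3883; fixed point is x=3883
Step 3: iterations = ceil(3883/9) = 432

432


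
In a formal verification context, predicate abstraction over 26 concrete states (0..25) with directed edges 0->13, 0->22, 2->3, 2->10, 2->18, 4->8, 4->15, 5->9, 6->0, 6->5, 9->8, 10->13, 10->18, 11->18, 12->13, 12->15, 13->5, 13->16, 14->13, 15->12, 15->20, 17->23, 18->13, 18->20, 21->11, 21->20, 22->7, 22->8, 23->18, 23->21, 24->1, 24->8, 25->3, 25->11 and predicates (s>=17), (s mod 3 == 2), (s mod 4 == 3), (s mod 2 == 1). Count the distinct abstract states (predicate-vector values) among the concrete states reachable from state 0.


BFS from 0:
Concrete reachable: {0, 5, 7, 8, 9, 13, 16, 22}
Abstract via predicates (s>=17), (s mod 3 == 2), (s mod 4 == 3), (s mod 2 == 1):
  (0,0,0,0) <- {0, 16}
  (0,0,0,1) <- {9, 13}
  (0,0,1,1) <- {7}
  (0,1,0,0) <- {8}
  (0,1,0,1) <- {5}
  (1,0,0,0) <- {22}
Distinct abstract states = 6

6


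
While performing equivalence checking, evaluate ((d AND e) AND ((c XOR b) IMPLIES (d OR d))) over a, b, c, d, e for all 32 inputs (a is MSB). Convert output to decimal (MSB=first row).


Formula: ((d AND e) AND ((c XOR b) IMPLIES (d OR d))) over a, b, c, d, e (32 rows)
Evaluate each row (bits = a,b,c,d,e, MSB first):
  row 0 [00000]: ((0 AND 0) AND ((0 XOR 0) IMPLIES (0 OR 0))) -> 0
  row 1 [00001]: ((0 AND 1) AND ((0 XOR 0) IMPLIES (0 OR 0))) -> 0
  row 2 [00010]: ((1 AND 0) AND ((0 XOR 0) IMPLIES (1 OR 1))) -> 0
  row 3 [00011]: ((1 AND 1) AND ((0 XOR 0) IMPLIES (1 OR 1))) -> 1
  row 4 [00100]: ((0 AND 0) AND ((1 XOR 0) IMPLIES (0 OR 0))) -> 0
  row 5 [00101]: ((0 AND 1) AND ((1 XOR 0) IMPLIES (0 OR 0))) -> 0
  row 6 [00110]: ((1 AND 0) AND ((1 XOR 0) IMPLIES (1 OR 1))) -> 0
  row 7 [00111]: ((1 AND 1) AND ((1 XOR 0) IMPLIES (1 OR 1))) -> 1
  row 8 [01000]: ((0 AND 0) AND ((0 XOR 1) IMPLIES (0 OR 0))) -> 0
  row 9 [01001]: ((0 AND 1) AND ((0 XOR 1) IMPLIES (0 OR 0))) -> 0
  row 10 [01010]: ((1 AND 0) AND ((0 XOR 1) IMPLIES (1 OR 1))) -> 0
  row 11 [01011]: ((1 AND 1) AND ((0 XOR 1) IMPLIES (1 OR 1))) -> 1
  row 12 [01100]: ((0 AND 0) AND ((1 XOR 1) IMPLIES (0 OR 0))) -> 0
  row 13 [01101]: ((0 AND 1) AND ((1 XOR 1) IMPLIES (0 OR 0))) -> 0
  row 14 [01110]: ((1 AND 0) AND ((1 XOR 1) IMPLIES (1 OR 1))) -> 0
  row 15 [01111]: ((1 AND 1) AND ((1 XOR 1) IMPLIES (1 OR 1))) -> 1
  row 16 [10000]: ((0 AND 0) AND ((0 XOR 0) IMPLIES (0 OR 0))) -> 0
  row 17 [10001]: ((0 AND 1) AND ((0 XOR 0) IMPLIES (0 OR 0))) -> 0
  row 18 [10010]: ((1 AND 0) AND ((0 XOR 0) IMPLIES (1 OR 1))) -> 0
  row 19 [10011]: ((1 AND 1) AND ((0 XOR 0) IMPLIES (1 OR 1))) -> 1
  row 20 [10100]: ((0 AND 0) AND ((1 XOR 0) IMPLIES (0 OR 0))) -> 0
  row 21 [10101]: ((0 AND 1) AND ((1 XOR 0) IMPLIES (0 OR 0))) -> 0
  row 22 [10110]: ((1 AND 0) AND ((1 XOR 0) IMPLIES (1 OR 1))) -> 0
  row 23 [10111]: ((1 AND 1) AND ((1 XOR 0) IMPLIES (1 OR 1))) -> 1
  row 24 [11000]: ((0 AND 0) AND ((0 XOR 1) IMPLIES (0 OR 0))) -> 0
  row 25 [11001]: ((0 AND 1) AND ((0 XOR 1) IMPLIES (0 OR 0))) -> 0
  row 26 [11010]: ((1 AND 0) AND ((0 XOR 1) IMPLIES (1 OR 1))) -> 0
  row 27 [11011]: ((1 AND 1) AND ((0 XOR 1) IMPLIES (1 OR 1))) -> 1
  row 28 [11100]: ((0 AND 0) AND ((1 XOR 1) IMPLIES (0 OR 0))) -> 0
  row 29 [11101]: ((0 AND 1) AND ((1 XOR 1) IMPLIES (0 OR 0))) -> 0
  row 30 [11110]: ((1 AND 0) AND ((1 XOR 1) IMPLIES (1 OR 1))) -> 0
  row 31 [11111]: ((1 AND 1) AND ((1 XOR 1) IMPLIES (1 OR 1))) -> 1
Full result column, 4 rows per line (a,b,c fixed per line; d,e runs 00..11 left to right):
  rows 0-3 [a,b,c=000]: 0001  = hex 1
  rows 4-7 [a,b,c=001]: 0001  = hex 1
  rows 8-11 [a,b,c=010]: 0001  = hex 1
  rows 12-15 [a,b,c=011]: 0001  = hex 1
  rows 16-19 [a,b,c=100]: 0001  = hex 1
  rows 20-23 [a,b,c=101]: 0001  = hex 1
  rows 24-27 [a,b,c=110]: 0001  = hex 1
  rows 28-31 [a,b,c=111]: 0001  = hex 1
Output column (row 0 .. row 31) = 00010001000100010001000100010001
Output column grouped in 4s = 0001 0001 0001 0001 0001 0001 0001 0001 = 0x11111111
Convert to decimal digit by digit (value = value*16 + digit):
  1 -> 1
  1*16 + 1 = 17
  17*16 + 1 = 273
  273*16 + 1 = 4369
  4369*16 + 1 = 69905
  69905*16 + 1 = 1118481
  1118481*16 + 1 = 17895697
  17895697*16 + 1 = 286331153
Decimal = 286331153

286331153


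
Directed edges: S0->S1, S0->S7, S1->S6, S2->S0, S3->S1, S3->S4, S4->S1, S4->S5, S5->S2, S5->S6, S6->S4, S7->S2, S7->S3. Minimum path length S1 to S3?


BFS layer-by-layer from S1:
  dist 0: {S1}
  dist 1: {S6}
  dist 2: {S4}
  dist 3: {S5}
  dist 4: {S2}
  dist 5: {S0}
  dist 6: {S7}
  dist 7: {S3}
  -> S3 reached at distance 7
Shortest path length = 7

7


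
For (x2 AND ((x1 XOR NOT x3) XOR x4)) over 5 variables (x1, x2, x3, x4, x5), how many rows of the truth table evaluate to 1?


Formula: (x2 AND ((x1 XOR NOT x3) XOR x4)) over 5 vars (32 rows)
Evaluate each row (x1, x2, x3, x4, x5 as bits, MSB first):
  row 0 [00000]: (0 AND ((0 XOR NOT 0) XOR 0)) -> 0
  row 1 [00001]: (0 AND ((0 XOR NOT 0) XOR 0)) -> 0
  row 2 [00010]: (0 AND ((0 XOR NOT 0) XOR 1)) -> 0
  row 3 [00011]: (0 AND ((0 XOR NOT 0) XOR 1)) -> 0
  row 4 [00100]: (0 AND ((0 XOR NOT 1) XOR 0)) -> 0
  row 5 [00101]: (0 AND ((0 XOR NOT 1) XOR 0)) -> 0
  row 6 [00110]: (0 AND ((0 XOR NOT 1) XOR 1)) -> 0
  row 7 [00111]: (0 AND ((0 XOR NOT 1) XOR 1)) -> 0
  row 8 [01000]: (1 AND ((0 XOR NOT 0) XOR 0)) -> 1
  row 9 [01001]: (1 AND ((0 XOR NOT 0) XOR 0)) -> 1
  row 10 [01010]: (1 AND ((0 XOR NOT 0) XOR 1)) -> 0
  row 11 [01011]: (1 AND ((0 XOR NOT 0) XOR 1)) -> 0
  row 12 [01100]: (1 AND ((0 XOR NOT 1) XOR 0)) -> 0
  row 13 [01101]: (1 AND ((0 XOR NOT 1) XOR 0)) -> 0
  row 14 [01110]: (1 AND ((0 XOR NOT 1) XOR 1)) -> 1
  row 15 [01111]: (1 AND ((0 XOR NOT 1) XOR 1)) -> 1
  row 16 [10000]: (0 AND ((1 XOR NOT 0) XOR 0)) -> 0
  row 17 [10001]: (0 AND ((1 XOR NOT 0) XOR 0)) -> 0
  row 18 [10010]: (0 AND ((1 XOR NOT 0) XOR 1)) -> 0
  row 19 [10011]: (0 AND ((1 XOR NOT 0) XOR 1)) -> 0
  row 20 [10100]: (0 AND ((1 XOR NOT 1) XOR 0)) -> 0
  row 21 [10101]: (0 AND ((1 XOR NOT 1) XOR 0)) -> 0
  row 22 [10110]: (0 AND ((1 XOR NOT 1) XOR 1)) -> 0
  row 23 [10111]: (0 AND ((1 XOR NOT 1) XOR 1)) -> 0
  row 24 [11000]: (1 AND ((1 XOR NOT 0) XOR 0)) -> 0
  row 25 [11001]: (1 AND ((1 XOR NOT 0) XOR 0)) -> 0
  row 26 [11010]: (1 AND ((1 XOR NOT 0) XOR 1)) -> 1
  row 27 [11011]: (1 AND ((1 XOR NOT 0) XOR 1)) -> 1
  row 28 [11100]: (1 AND ((1 XOR NOT 1) XOR 0)) -> 1
  row 29 [11101]: (1 AND ((1 XOR NOT 1) XOR 0)) -> 1
  row 30 [11110]: (1 AND ((1 XOR NOT 1) XOR 1)) -> 0
  row 31 [11111]: (1 AND ((1 XOR NOT 1) XOR 1)) -> 0
Full result column, 8 rows per line (x1,x2 fixed per line; x3,x4,x5 runs 000..111 left to right):
  rows 0-7 [x1,x2=00]: 00000000  (ones: 0)
  rows 8-15 [x1,x2=01]: 11000011  (ones: 4)
  rows 16-23 [x1,x2=10]: 00000000  (ones: 0)
  rows 24-31 [x1,x2=11]: 00111100  (ones: 4)
Count of 1-rows = 0+4+0+4 = 8

8


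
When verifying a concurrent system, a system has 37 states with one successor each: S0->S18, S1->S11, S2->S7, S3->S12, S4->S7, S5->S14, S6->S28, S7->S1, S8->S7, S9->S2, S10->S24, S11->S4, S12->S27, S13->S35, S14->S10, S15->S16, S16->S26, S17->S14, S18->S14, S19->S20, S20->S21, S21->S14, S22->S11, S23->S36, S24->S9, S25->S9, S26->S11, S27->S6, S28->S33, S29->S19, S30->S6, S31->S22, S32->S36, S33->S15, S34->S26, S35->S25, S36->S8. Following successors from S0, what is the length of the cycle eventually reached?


Trace from S0 until a state repeats:
  S0 -> S18 -> S14 -> S10 -> S24 -> S9 -> S2 -> S7 -> S1 -> S11 -> S4 -> S7
S7 first seen at step 7, revisited at step 11.
Cycle length = 11 - 7 = 4

4


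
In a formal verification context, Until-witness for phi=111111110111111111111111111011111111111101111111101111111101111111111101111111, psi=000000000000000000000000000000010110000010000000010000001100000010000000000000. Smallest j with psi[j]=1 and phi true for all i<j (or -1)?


(phi U psi) at 0: need smallest j with psi[j]=1 and phi[i]=1 for all i in [0,j).
Scan from step 0:
  step 0: phi=1, psi=0 -> continue
  step 1: phi=1, psi=0 -> continue
  step 2: phi=1, psi=0 -> continue
  step 3: phi=1, psi=0 -> continue
  step 8: phi=0 -> phi-prefix broken from here
  step 31: psi=1 but phi already failed -> not a witness
  step 33: psi=1 but phi already failed -> not a witness
  step 34: psi=1 but phi already failed -> not a witness
  step 40: psi=1 but phi already failed -> not a witness
  step 49: psi=1 but phi already failed -> not a witness
  step 56: psi=1 but phi already failed -> not a witness
  step 57: psi=1 but phi already failed -> not a witness
  step 64: psi=1 but phi already failed -> not a witness
  end of trace: no witness -> -1
Witness step = -1

-1


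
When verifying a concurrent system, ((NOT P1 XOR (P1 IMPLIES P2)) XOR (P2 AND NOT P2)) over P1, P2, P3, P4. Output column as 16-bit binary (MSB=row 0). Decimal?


Formula: ((NOT P1 XOR (P1 IMPLIES P2)) XOR (P2 AND NOT P2)) over P1, P2, P3, P4 (16 rows)
Evaluate each row (bits = P1,P2,P3,P4, MSB first):
  row 0 [0000]: ((NOT 0 XOR (0 IMPLIES 0)) XOR (0 AND NOT 0)) -> 0
  row 1 [0001]: ((NOT 0 XOR (0 IMPLIES 0)) XOR (0 AND NOT 0)) -> 0
  row 2 [0010]: ((NOT 0 XOR (0 IMPLIES 0)) XOR (0 AND NOT 0)) -> 0
  row 3 [0011]: ((NOT 0 XOR (0 IMPLIES 0)) XOR (0 AND NOT 0)) -> 0
  row 4 [0100]: ((NOT 0 XOR (0 IMPLIES 1)) XOR (1 AND NOT 1)) -> 0
  row 5 [0101]: ((NOT 0 XOR (0 IMPLIES 1)) XOR (1 AND NOT 1)) -> 0
  row 6 [0110]: ((NOT 0 XOR (0 IMPLIES 1)) XOR (1 AND NOT 1)) -> 0
  row 7 [0111]: ((NOT 0 XOR (0 IMPLIES 1)) XOR (1 AND NOT 1)) -> 0
  row 8 [1000]: ((NOT 1 XOR (1 IMPLIES 0)) XOR (0 AND NOT 0)) -> 0
  row 9 [1001]: ((NOT 1 XOR (1 IMPLIES 0)) XOR (0 AND NOT 0)) -> 0
  row 10 [1010]: ((NOT 1 XOR (1 IMPLIES 0)) XOR (0 AND NOT 0)) -> 0
  row 11 [1011]: ((NOT 1 XOR (1 IMPLIES 0)) XOR (0 AND NOT 0)) -> 0
  row 12 [1100]: ((NOT 1 XOR (1 IMPLIES 1)) XOR (1 AND NOT 1)) -> 1
  row 13 [1101]: ((NOT 1 XOR (1 IMPLIES 1)) XOR (1 AND NOT 1)) -> 1
  row 14 [1110]: ((NOT 1 XOR (1 IMPLIES 1)) XOR (1 AND NOT 1)) -> 1
  row 15 [1111]: ((NOT 1 XOR (1 IMPLIES 1)) XOR (1 AND NOT 1)) -> 1
Full result column, 4 rows per line (P1,P2 fixed per line; P3,P4 runs 00..11 left to right):
  rows 0-3 [P1,P2=00]: 0000  = hex 0
  rows 4-7 [P1,P2=01]: 0000  = hex 0
  rows 8-11 [P1,P2=10]: 0000  = hex 0
  rows 12-15 [P1,P2=11]: 1111  = hex F
Output column (row 0 .. row 15) = 0000000000001111
Output column grouped in 4s = 0000 0000 0000 1111 = 0x000F
Convert to decimal digit by digit (value = value*16 + digit):
  0 -> 0
  0*16 + 0 = 0
  0*16 + 0 = 0
  0*16 + 15 (F) = 15
Decimal = 15

15


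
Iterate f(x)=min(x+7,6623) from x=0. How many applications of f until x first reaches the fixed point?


Step 1: x=0, cap=6623, increment=7
Step 2: x grows by 7 each step until capped at 6623; fixed point is x=6623
Step 3: iterations = ceil(6623/7) = 947

947


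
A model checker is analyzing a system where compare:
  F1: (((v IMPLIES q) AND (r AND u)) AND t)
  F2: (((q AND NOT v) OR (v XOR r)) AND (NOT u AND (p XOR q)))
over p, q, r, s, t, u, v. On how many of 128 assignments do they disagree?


F1 = (((v IMPLIES q) AND (r AND u)) AND t)
F2 = (((q AND NOT v) OR (v XOR r)) AND (NOT u AND (p XOR q)))
Evaluate both on each of 128 rows (bits = p,q,r,s,t,u,v):
  row 0 [0000000]: F1=0 F2=0 -> 0
  row 1 [0000001]: F1=0 F2=0 -> 0
  row 2 [0000010]: F1=0 F2=0 -> 0
  row 3 [0000011]: F1=0 F2=0 -> 0
  row 4 [0000100]: F1=0 F2=0 -> 0
  (every remaining row is evaluated the same way; all 128 results are listed next)
Full result column, 8 rows per line (p,q,r,s fixed per line; t,u,v runs 000..111 left to right):
  rows 0-7 [p,q,r,s=0000]: 00000000  (ones: 0)
  rows 8-15 [p,q,r,s=0001]: 00000000  (ones: 0)
  rows 16-23 [p,q,r,s=0010]: 00000010  (ones: 1)
  rows 24-31 [p,q,r,s=0011]: 00000010  (ones: 1)
  rows 32-39 [p,q,r,s=0100]: 11001100  (ones: 4)
  rows 40-47 [p,q,r,s=0101]: 11001100  (ones: 4)
  rows 48-55 [p,q,r,s=0110]: 10001011  (ones: 4)
  rows 56-63 [p,q,r,s=0111]: 10001011  (ones: 4)
  rows 64-71 [p,q,r,s=1000]: 01000100  (ones: 2)
  rows 72-79 [p,q,r,s=1001]: 01000100  (ones: 2)
  rows 80-87 [p,q,r,s=1010]: 10001010  (ones: 3)
  rows 88-95 [p,q,r,s=1011]: 10001010  (ones: 3)
  rows 96-103 [p,q,r,s=1100]: 00000000  (ones: 0)
  rows 104-111 [p,q,r,s=1101]: 00000000  (ones: 0)
  rows 112-119 [p,q,r,s=1110]: 00000011  (ones: 2)
  rows 120-127 [p,q,r,s=1111]: 00000011  (ones: 2)
Disagreements = 0+0+1+1+4+4+4+4+2+2+3+3+0+0+2+2 = 32

32


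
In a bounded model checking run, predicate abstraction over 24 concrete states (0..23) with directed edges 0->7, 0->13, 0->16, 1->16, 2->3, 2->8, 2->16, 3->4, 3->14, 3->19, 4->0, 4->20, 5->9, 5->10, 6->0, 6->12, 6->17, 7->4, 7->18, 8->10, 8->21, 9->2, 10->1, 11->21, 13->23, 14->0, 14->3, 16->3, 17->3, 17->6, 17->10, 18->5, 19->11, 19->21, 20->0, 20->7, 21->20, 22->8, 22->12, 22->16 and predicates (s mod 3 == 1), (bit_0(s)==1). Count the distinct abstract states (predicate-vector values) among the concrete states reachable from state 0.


BFS from 0:
Concrete reachable: {0, 1, 2, 3, 4, 5, 7, 8, 9, 10, 11, 13, 14, 16, 18, 19, 20, 21, 23}
Abstract via predicates (s mod 3 == 1), (bit_0(s)==1):
  (0,0) <- {0, 2, 8, 14, 18, 20}
  (0,1) <- {3, 5, 9, 11, 21, 23}
  (1,0) <- {4, 10, 16}
  (1,1) <- {1, 7, 13, 19}
Distinct abstract states = 4

4


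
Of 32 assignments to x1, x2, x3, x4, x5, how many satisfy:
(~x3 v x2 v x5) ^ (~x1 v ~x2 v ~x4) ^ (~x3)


CNF with 3 clauses over 5 vars (32 assignments).
An assignment satisfies CNF iff every clause has >=1 true literal.
Check each row (bits = x1,x2,x3,x4,x5; clause T/F shown):
  row 0 [00000]: clauses=TTT -> 1
  row 1 [00001]: clauses=TTT -> 1
  row 2 [00010]: clauses=TTT -> 1
  row 3 [00011]: clauses=TTT -> 1
  row 4 [00100]: clauses=FTF -> 0
  row 5 [00101]: clauses=TTF -> 0
  row 6 [00110]: clauses=FTF -> 0
  row 7 [00111]: clauses=TTF -> 0
  row 8 [01000]: clauses=TTT -> 1
  row 9 [01001]: clauses=TTT -> 1
  row 10 [01010]: clauses=TTT -> 1
  row 11 [01011]: clauses=TTT -> 1
  row 12 [01100]: clauses=TTF -> 0
  row 13 [01101]: clauses=TTF -> 0
  row 14 [01110]: clauses=TTF -> 0
  row 15 [01111]: clauses=TTF -> 0
  row 16 [10000]: clauses=TTT -> 1
  row 17 [10001]: clauses=TTT -> 1
  row 18 [10010]: clauses=TTT -> 1
  row 19 [10011]: clauses=TTT -> 1
  row 20 [10100]: clauses=FTF -> 0
  row 21 [10101]: clauses=TTF -> 0
  row 22 [10110]: clauses=FTF -> 0
  row 23 [10111]: clauses=TTF -> 0
  row 24 [11000]: clauses=TTT -> 1
  row 25 [11001]: clauses=TTT -> 1
  row 26 [11010]: clauses=TFT -> 0
  row 27 [11011]: clauses=TFT -> 0
  row 28 [11100]: clauses=TTF -> 0
  row 29 [11101]: clauses=TTF -> 0
  row 30 [11110]: clauses=TFF -> 0
  row 31 [11111]: clauses=TFF -> 0
Full result column, 8 rows per line (x1,x2 fixed per line; x3,x4,x5 runs 000..111 left to right):
  rows 0-7 [x1,x2=00]: 11110000  (ones: 4)
  rows 8-15 [x1,x2=01]: 11110000  (ones: 4)
  rows 16-23 [x1,x2=10]: 11110000  (ones: 4)
  rows 24-31 [x1,x2=11]: 11000000  (ones: 2)
Satisfying assignments = 4+4+4+2 = 14

14


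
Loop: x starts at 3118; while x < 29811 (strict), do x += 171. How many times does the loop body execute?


Step 1: x goes from 3118 toward 29811 by 171; the body runs while x<29811, so iterations = ceil((bound-start)/step)
Step 2: Distance=26693
Step 3: ceil(26693/171)=157

157


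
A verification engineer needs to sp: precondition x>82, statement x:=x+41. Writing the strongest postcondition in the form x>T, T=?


Formula: sp(P, x:=E) = exists old_x. (x = E[old_x/x]) AND P[old_x/x] (old_x is the value of x before the assignment; eliminate old_x by solving x = E[old_x/x] for old_x)
Step 1: Precondition P: x>82, i.e. old_x > 82
Step 2: Assignment gives x = old_x + 41, so old_x = x - 41
Step 3: Substitute into P: x - 41 > 82
Step 4: Simplify: x > 82+41 = 123

123


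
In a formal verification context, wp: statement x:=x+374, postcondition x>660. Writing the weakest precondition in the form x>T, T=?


Formula: wp(x:=E, P) = P[E/x] (substitute E for x in postcondition)
Step 1: Postcondition: x>660
Step 2: Substitute x+374 for x: x+374>660
Step 3: Solve for x: x > 660-374 = 286

286


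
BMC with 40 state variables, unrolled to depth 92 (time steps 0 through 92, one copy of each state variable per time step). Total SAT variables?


BMC unrolls to depth k, creating one copy of each state var for steps 0..k.
Step count = 92 + 1 = 93 (steps 0 through 92)
Vars per step = 40
Total = 40 * 93 = 3720

3720


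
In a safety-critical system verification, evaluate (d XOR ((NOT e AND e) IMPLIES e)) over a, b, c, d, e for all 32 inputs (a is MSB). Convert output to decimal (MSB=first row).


Formula: (d XOR ((NOT e AND e) IMPLIES e)) over a, b, c, d, e (32 rows)
Evaluate each row (bits = a,b,c,d,e, MSB first):
  row 0 [00000]: (0 XOR ((NOT 0 AND 0) IMPLIES 0)) -> 1
  row 1 [00001]: (0 XOR ((NOT 1 AND 1) IMPLIES 1)) -> 1
  row 2 [00010]: (1 XOR ((NOT 0 AND 0) IMPLIES 0)) -> 0
  row 3 [00011]: (1 XOR ((NOT 1 AND 1) IMPLIES 1)) -> 0
  row 4 [00100]: (0 XOR ((NOT 0 AND 0) IMPLIES 0)) -> 1
  row 5 [00101]: (0 XOR ((NOT 1 AND 1) IMPLIES 1)) -> 1
  row 6 [00110]: (1 XOR ((NOT 0 AND 0) IMPLIES 0)) -> 0
  row 7 [00111]: (1 XOR ((NOT 1 AND 1) IMPLIES 1)) -> 0
  row 8 [01000]: (0 XOR ((NOT 0 AND 0) IMPLIES 0)) -> 1
  row 9 [01001]: (0 XOR ((NOT 1 AND 1) IMPLIES 1)) -> 1
  row 10 [01010]: (1 XOR ((NOT 0 AND 0) IMPLIES 0)) -> 0
  row 11 [01011]: (1 XOR ((NOT 1 AND 1) IMPLIES 1)) -> 0
  row 12 [01100]: (0 XOR ((NOT 0 AND 0) IMPLIES 0)) -> 1
  row 13 [01101]: (0 XOR ((NOT 1 AND 1) IMPLIES 1)) -> 1
  row 14 [01110]: (1 XOR ((NOT 0 AND 0) IMPLIES 0)) -> 0
  row 15 [01111]: (1 XOR ((NOT 1 AND 1) IMPLIES 1)) -> 0
  row 16 [10000]: (0 XOR ((NOT 0 AND 0) IMPLIES 0)) -> 1
  row 17 [10001]: (0 XOR ((NOT 1 AND 1) IMPLIES 1)) -> 1
  row 18 [10010]: (1 XOR ((NOT 0 AND 0) IMPLIES 0)) -> 0
  row 19 [10011]: (1 XOR ((NOT 1 AND 1) IMPLIES 1)) -> 0
  row 20 [10100]: (0 XOR ((NOT 0 AND 0) IMPLIES 0)) -> 1
  row 21 [10101]: (0 XOR ((NOT 1 AND 1) IMPLIES 1)) -> 1
  row 22 [10110]: (1 XOR ((NOT 0 AND 0) IMPLIES 0)) -> 0
  row 23 [10111]: (1 XOR ((NOT 1 AND 1) IMPLIES 1)) -> 0
  row 24 [11000]: (0 XOR ((NOT 0 AND 0) IMPLIES 0)) -> 1
  row 25 [11001]: (0 XOR ((NOT 1 AND 1) IMPLIES 1)) -> 1
  row 26 [11010]: (1 XOR ((NOT 0 AND 0) IMPLIES 0)) -> 0
  row 27 [11011]: (1 XOR ((NOT 1 AND 1) IMPLIES 1)) -> 0
  row 28 [11100]: (0 XOR ((NOT 0 AND 0) IMPLIES 0)) -> 1
  row 29 [11101]: (0 XOR ((NOT 1 AND 1) IMPLIES 1)) -> 1
  row 30 [11110]: (1 XOR ((NOT 0 AND 0) IMPLIES 0)) -> 0
  row 31 [11111]: (1 XOR ((NOT 1 AND 1) IMPLIES 1)) -> 0
Full result column, 4 rows per line (a,b,c fixed per line; d,e runs 00..11 left to right):
  rows 0-3 [a,b,c=000]: 1100  = hex C
  rows 4-7 [a,b,c=001]: 1100  = hex C
  rows 8-11 [a,b,c=010]: 1100  = hex C
  rows 12-15 [a,b,c=011]: 1100  = hex C
  rows 16-19 [a,b,c=100]: 1100  = hex C
  rows 20-23 [a,b,c=101]: 1100  = hex C
  rows 24-27 [a,b,c=110]: 1100  = hex C
  rows 28-31 [a,b,c=111]: 1100  = hex C
Output column (row 0 .. row 31) = 11001100110011001100110011001100
Output column grouped in 4s = 1100 1100 1100 1100 1100 1100 1100 1100 = 0xCCCCCCCC
Convert to decimal digit by digit (value = value*16 + digit):
  C -> 12
  12*16 + 12 (C) = 204
  204*16 + 12 (C) = 3276
  3276*16 + 12 (C) = 52428
  52428*16 + 12 (C) = 838860
  838860*16 + 12 (C) = 13421772
  13421772*16 + 12 (C) = 214748364
  214748364*16 + 12 (C) = 3435973836
Decimal = 3435973836

3435973836


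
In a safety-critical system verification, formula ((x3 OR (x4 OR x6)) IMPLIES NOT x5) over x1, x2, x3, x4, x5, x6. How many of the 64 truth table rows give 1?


Formula: ((x3 OR (x4 OR x6)) IMPLIES NOT x5) over 6 vars (64 rows)
Evaluate each row (x1, x2, x3, x4, x5, x6 as bits, MSB first):
  row 0 [000000]: ((0 OR (0 OR 0)) IMPLIES NOT 0) -> 1
  row 1 [000001]: ((0 OR (0 OR 1)) IMPLIES NOT 0) -> 1
  row 2 [000010]: ((0 OR (0 OR 0)) IMPLIES NOT 1) -> 1
  row 3 [000011]: ((0 OR (0 OR 1)) IMPLIES NOT 1) -> 0
  row 4 [000100]: ((0 OR (1 OR 0)) IMPLIES NOT 0) -> 1
  (every remaining row is evaluated the same way; all 64 results are listed next)
Full result column, 8 rows per line (x1,x2,x3 fixed per line; x4,x5,x6 runs 000..111 left to right):
  rows 0-7 [x1,x2,x3=000]: 11101100  (ones: 5)
  rows 8-15 [x1,x2,x3=001]: 11001100  (ones: 4)
  rows 16-23 [x1,x2,x3=010]: 11101100  (ones: 5)
  rows 24-31 [x1,x2,x3=011]: 11001100  (ones: 4)
  rows 32-39 [x1,x2,x3=100]: 11101100  (ones: 5)
  rows 40-47 [x1,x2,x3=101]: 11001100  (ones: 4)
  rows 48-55 [x1,x2,x3=110]: 11101100  (ones: 5)
  rows 56-63 [x1,x2,x3=111]: 11001100  (ones: 4)
Count of 1-rows = 5+4+5+4+5+4+5+4 = 36

36


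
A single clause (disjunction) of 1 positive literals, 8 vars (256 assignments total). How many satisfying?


Step 1: Total=2^8=256
Step 2: Unsat when all 1 false: 2^7=128
Step 3: Sat=256-128=128

128


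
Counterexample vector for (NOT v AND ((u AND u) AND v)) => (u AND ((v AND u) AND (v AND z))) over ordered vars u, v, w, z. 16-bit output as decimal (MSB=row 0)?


F1 = (NOT v AND ((u AND u) AND v))
F2 = (u AND ((v AND u) AND (v AND z)))
Counterexample to F1=>F2 is where F1=1 and F2=0.
Evaluate each row (bits = u,v,w,z, MSB first):
  row 0 [0000]: F1=0 F2=0 -> F1&~F2 -> 0
  row 1 [0001]: F1=0 F2=0 -> F1&~F2 -> 0
  row 2 [0010]: F1=0 F2=0 -> F1&~F2 -> 0
  row 3 [0011]: F1=0 F2=0 -> F1&~F2 -> 0
  row 4 [0100]: F1=0 F2=0 -> F1&~F2 -> 0
  row 5 [0101]: F1=0 F2=0 -> F1&~F2 -> 0
  row 6 [0110]: F1=0 F2=0 -> F1&~F2 -> 0
  row 7 [0111]: F1=0 F2=0 -> F1&~F2 -> 0
  row 8 [1000]: F1=0 F2=0 -> F1&~F2 -> 0
  row 9 [1001]: F1=0 F2=0 -> F1&~F2 -> 0
  row 10 [1010]: F1=0 F2=0 -> F1&~F2 -> 0
  row 11 [1011]: F1=0 F2=0 -> F1&~F2 -> 0
  row 12 [1100]: F1=0 F2=0 -> F1&~F2 -> 0
  row 13 [1101]: F1=0 F2=1 -> F1&~F2 -> 0
  row 14 [1110]: F1=0 F2=0 -> F1&~F2 -> 0
  row 15 [1111]: F1=0 F2=1 -> F1&~F2 -> 0
Full result column, 4 rows per line (u,v fixed per line; w,z runs 00..11 left to right):
  rows 0-3 [u,v=00]: 0000  = hex 0
  rows 4-7 [u,v=01]: 0000  = hex 0
  rows 8-11 [u,v=10]: 0000  = hex 0
  rows 12-15 [u,v=11]: 0000  = hex 0
Counterexample vector (row 0 .. row 15) = 0000000000000000
Output column grouped in 4s = 0000 0000 0000 0000 = 0x0000
Convert to decimal digit by digit (value = value*16 + digit):
  0 -> 0
  0*16 + 0 = 0
  0*16 + 0 = 0
  0*16 + 0 = 0
Decimal = 0

0


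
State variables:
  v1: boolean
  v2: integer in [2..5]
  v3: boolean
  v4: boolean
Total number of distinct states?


State space = product of domain sizes of all variables.
Domain sizes:
  v1 (boolean): 2
  v2 (integer in [2..5]): 4
  v3 (boolean): 2
  v4 (boolean): 2
Product = 2 * 4 * 2 * 2 = 32

32


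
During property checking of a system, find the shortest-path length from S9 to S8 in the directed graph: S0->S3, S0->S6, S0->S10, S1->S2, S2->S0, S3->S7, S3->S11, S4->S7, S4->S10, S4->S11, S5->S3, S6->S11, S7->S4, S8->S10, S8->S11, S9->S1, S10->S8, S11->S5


BFS layer-by-layer from S9:
  dist 0: {S9}
  dist 1: {S1}
  dist 2: {S2}
  dist 3: {S0}
  dist 4: {S3, S6, S10}
  dist 5: {S7, S8, S11}
  -> S8 reached at distance 5
Shortest path length = 5

5


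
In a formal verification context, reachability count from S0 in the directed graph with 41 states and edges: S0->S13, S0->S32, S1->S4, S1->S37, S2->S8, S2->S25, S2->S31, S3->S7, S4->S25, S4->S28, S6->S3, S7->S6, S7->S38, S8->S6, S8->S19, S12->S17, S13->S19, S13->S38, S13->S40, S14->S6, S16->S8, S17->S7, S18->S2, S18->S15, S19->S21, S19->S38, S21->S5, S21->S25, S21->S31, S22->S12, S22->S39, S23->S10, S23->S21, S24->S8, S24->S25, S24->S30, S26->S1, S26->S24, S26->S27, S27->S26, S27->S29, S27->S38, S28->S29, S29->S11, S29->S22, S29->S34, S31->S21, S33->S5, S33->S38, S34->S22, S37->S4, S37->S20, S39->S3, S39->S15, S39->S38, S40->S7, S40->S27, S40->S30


BFS from S0:
  layer 0: {S0}
  layer 1: {S13, S32}
  layer 2: {S19, S38, S40}
  layer 3: {S7, S21, S27, S30}
  layer 4: {S5, S6, S25, S26, S29, S31}
  layer 5: {S1, S3, S11, S22, S24, S34}
  layer 6: {S4, S8, S12, S37, S39}
  layer 7: {S15, S17, S20, S28}
Reachable set: {S0, S1, S3, S4, S5, S6, S7, S8, S11, S12, S13, S15, S17, S19, S20, S21, S22, S24, S25, S26, S27, S28, S29, S30, S31, S32, S34, S37, S38, S39, S40}
Count = 31

31


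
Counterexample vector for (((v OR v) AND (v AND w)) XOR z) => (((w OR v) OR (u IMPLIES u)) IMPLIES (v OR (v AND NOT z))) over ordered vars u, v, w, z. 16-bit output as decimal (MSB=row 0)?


F1 = (((v OR v) AND (v AND w)) XOR z)
F2 = (((w OR v) OR (u IMPLIES u)) IMPLIES (v OR (v AND NOT z)))
Counterexample to F1=>F2 is where F1=1 and F2=0.
Evaluate each row (bits = u,v,w,z, MSB first):
  row 0 [0000]: F1=0 F2=0 -> F1&~F2 -> 0
  row 1 [0001]: F1=1 F2=0 -> F1&~F2 -> 1
  row 2 [0010]: F1=0 F2=0 -> F1&~F2 -> 0
  row 3 [0011]: F1=1 F2=0 -> F1&~F2 -> 1
  row 4 [0100]: F1=0 F2=1 -> F1&~F2 -> 0
  row 5 [0101]: F1=1 F2=1 -> F1&~F2 -> 0
  row 6 [0110]: F1=1 F2=1 -> F1&~F2 -> 0
  row 7 [0111]: F1=0 F2=1 -> F1&~F2 -> 0
  row 8 [1000]: F1=0 F2=0 -> F1&~F2 -> 0
  row 9 [1001]: F1=1 F2=0 -> F1&~F2 -> 1
  row 10 [1010]: F1=0 F2=0 -> F1&~F2 -> 0
  row 11 [1011]: F1=1 F2=0 -> F1&~F2 -> 1
  row 12 [1100]: F1=0 F2=1 -> F1&~F2 -> 0
  row 13 [1101]: F1=1 F2=1 -> F1&~F2 -> 0
  row 14 [1110]: F1=1 F2=1 -> F1&~F2 -> 0
  row 15 [1111]: F1=0 F2=1 -> F1&~F2 -> 0
Full result column, 4 rows per line (u,v fixed per line; w,z runs 00..11 left to right):
  rows 0-3 [u,v=00]: 0101  = hex 5
  rows 4-7 [u,v=01]: 0000  = hex 0
  rows 8-11 [u,v=10]: 0101  = hex 5
  rows 12-15 [u,v=11]: 0000  = hex 0
Counterexample vector (row 0 .. row 15) = 0101000001010000
Output column grouped in 4s = 0101 0000 0101 0000 = 0x5050
Convert to decimal digit by digit (value = value*16 + digit):
  5 -> 5
  5*16 + 0 = 80
  80*16 + 5 = 1285
  1285*16 + 0 = 20560
Decimal = 20560

20560


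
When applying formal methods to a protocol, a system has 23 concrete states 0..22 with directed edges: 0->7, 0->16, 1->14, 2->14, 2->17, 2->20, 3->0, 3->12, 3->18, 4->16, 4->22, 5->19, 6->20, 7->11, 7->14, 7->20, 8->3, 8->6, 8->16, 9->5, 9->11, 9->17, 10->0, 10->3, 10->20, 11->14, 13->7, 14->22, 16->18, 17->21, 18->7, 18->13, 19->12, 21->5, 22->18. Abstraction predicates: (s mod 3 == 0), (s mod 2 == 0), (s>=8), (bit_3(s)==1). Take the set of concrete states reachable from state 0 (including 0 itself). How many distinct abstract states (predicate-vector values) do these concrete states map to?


BFS from 0:
Concrete reachable: {0, 7, 11, 13, 14, 16, 18, 20, 22}
Abstract via predicates (s mod 3 == 0), (s mod 2 == 0), (s>=8), (bit_3(s)==1):
  (0,0,0,0) <- {7}
  (0,0,1,1) <- {11, 13}
  (0,1,1,0) <- {16, 20, 22}
  (0,1,1,1) <- {14}
  (1,1,0,0) <- {0}
  (1,1,1,0) <- {18}
Distinct abstract states = 6

6


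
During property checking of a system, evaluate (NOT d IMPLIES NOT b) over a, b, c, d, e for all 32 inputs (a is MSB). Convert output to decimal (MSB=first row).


Formula: (NOT d IMPLIES NOT b) over a, b, c, d, e (32 rows)
Evaluate each row (bits = a,b,c,d,e, MSB first):
  row 0 [00000]: (NOT 0 IMPLIES NOT 0) -> 1
  row 1 [00001]: (NOT 0 IMPLIES NOT 0) -> 1
  row 2 [00010]: (NOT 1 IMPLIES NOT 0) -> 1
  row 3 [00011]: (NOT 1 IMPLIES NOT 0) -> 1
  row 4 [00100]: (NOT 0 IMPLIES NOT 0) -> 1
  row 5 [00101]: (NOT 0 IMPLIES NOT 0) -> 1
  row 6 [00110]: (NOT 1 IMPLIES NOT 0) -> 1
  row 7 [00111]: (NOT 1 IMPLIES NOT 0) -> 1
  row 8 [01000]: (NOT 0 IMPLIES NOT 1) -> 0
  row 9 [01001]: (NOT 0 IMPLIES NOT 1) -> 0
  row 10 [01010]: (NOT 1 IMPLIES NOT 1) -> 1
  row 11 [01011]: (NOT 1 IMPLIES NOT 1) -> 1
  row 12 [01100]: (NOT 0 IMPLIES NOT 1) -> 0
  row 13 [01101]: (NOT 0 IMPLIES NOT 1) -> 0
  row 14 [01110]: (NOT 1 IMPLIES NOT 1) -> 1
  row 15 [01111]: (NOT 1 IMPLIES NOT 1) -> 1
  row 16 [10000]: (NOT 0 IMPLIES NOT 0) -> 1
  row 17 [10001]: (NOT 0 IMPLIES NOT 0) -> 1
  row 18 [10010]: (NOT 1 IMPLIES NOT 0) -> 1
  row 19 [10011]: (NOT 1 IMPLIES NOT 0) -> 1
  row 20 [10100]: (NOT 0 IMPLIES NOT 0) -> 1
  row 21 [10101]: (NOT 0 IMPLIES NOT 0) -> 1
  row 22 [10110]: (NOT 1 IMPLIES NOT 0) -> 1
  row 23 [10111]: (NOT 1 IMPLIES NOT 0) -> 1
  row 24 [11000]: (NOT 0 IMPLIES NOT 1) -> 0
  row 25 [11001]: (NOT 0 IMPLIES NOT 1) -> 0
  row 26 [11010]: (NOT 1 IMPLIES NOT 1) -> 1
  row 27 [11011]: (NOT 1 IMPLIES NOT 1) -> 1
  row 28 [11100]: (NOT 0 IMPLIES NOT 1) -> 0
  row 29 [11101]: (NOT 0 IMPLIES NOT 1) -> 0
  row 30 [11110]: (NOT 1 IMPLIES NOT 1) -> 1
  row 31 [11111]: (NOT 1 IMPLIES NOT 1) -> 1
Full result column, 4 rows per line (a,b,c fixed per line; d,e runs 00..11 left to right):
  rows 0-3 [a,b,c=000]: 1111  = hex F
  rows 4-7 [a,b,c=001]: 1111  = hex F
  rows 8-11 [a,b,c=010]: 0011  = hex 3
  rows 12-15 [a,b,c=011]: 0011  = hex 3
  rows 16-19 [a,b,c=100]: 1111  = hex F
  rows 20-23 [a,b,c=101]: 1111  = hex F
  rows 24-27 [a,b,c=110]: 0011  = hex 3
  rows 28-31 [a,b,c=111]: 0011  = hex 3
Output column (row 0 .. row 31) = 11111111001100111111111100110011
Output column grouped in 4s = 1111 1111 0011 0011 1111 1111 0011 0011 = 0xFF33FF33
Convert to decimal digit by digit (value = value*16 + digit):
  F -> 15
  15*16 + 15 (F) = 255
  255*16 + 3 = 4083
  4083*16 + 3 = 65331
  65331*16 + 15 (F) = 1045311
  1045311*16 + 15 (F) = 16724991
  16724991*16 + 3 = 267599859
  267599859*16 + 3 = 4281597747
Decimal = 4281597747

4281597747


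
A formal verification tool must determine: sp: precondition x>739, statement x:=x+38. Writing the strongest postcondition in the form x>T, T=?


Formula: sp(P, x:=E) = exists old_x. (x = E[old_x/x]) AND P[old_x/x] (old_x is the value of x before the assignment; eliminate old_x by solving x = E[old_x/x] for old_x)
Step 1: Precondition P: x>739, i.e. old_x > 739
Step 2: Assignment gives x = old_x + 38, so old_x = x - 38
Step 3: Substitute into P: x - 38 > 739
Step 4: Simplify: x > 739+38 = 777

777


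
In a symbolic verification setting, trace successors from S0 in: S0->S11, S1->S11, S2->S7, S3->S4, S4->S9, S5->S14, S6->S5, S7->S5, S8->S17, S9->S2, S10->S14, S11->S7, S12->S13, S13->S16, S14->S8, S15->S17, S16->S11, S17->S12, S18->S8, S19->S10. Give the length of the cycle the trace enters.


Trace from S0 until a state repeats:
  S0 -> S11 -> S7 -> S5 -> S14 -> S8 -> S17 -> S12 -> S13 -> S16 -> S11
S11 first seen at step 1, revisited at step 10.
Cycle length = 10 - 1 = 9

9


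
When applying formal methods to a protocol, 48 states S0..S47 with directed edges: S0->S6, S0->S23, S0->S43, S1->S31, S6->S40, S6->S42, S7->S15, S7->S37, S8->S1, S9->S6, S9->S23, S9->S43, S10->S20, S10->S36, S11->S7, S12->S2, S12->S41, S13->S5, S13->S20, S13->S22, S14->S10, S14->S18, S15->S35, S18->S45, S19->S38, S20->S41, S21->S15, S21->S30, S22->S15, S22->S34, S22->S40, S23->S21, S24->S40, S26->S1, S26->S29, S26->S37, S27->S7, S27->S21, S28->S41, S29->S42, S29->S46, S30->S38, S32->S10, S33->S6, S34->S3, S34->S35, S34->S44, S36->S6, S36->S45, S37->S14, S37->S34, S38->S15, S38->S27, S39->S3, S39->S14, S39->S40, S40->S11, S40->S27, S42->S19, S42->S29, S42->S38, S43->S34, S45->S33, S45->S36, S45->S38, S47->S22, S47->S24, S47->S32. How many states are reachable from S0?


BFS from S0:
  layer 0: {S0}
  layer 1: {S6, S23, S43}
  layer 2: {S21, S34, S40, S42}
  layer 3: {S3, S11, S15, S19, S27, S29, S30, S35, S38, S44}
  layer 4: {S7, S46}
  layer 5: {S37}
  layer 6: {S14}
  layer 7: {S10, S18}
  layer 8: {S20, S36, S45}
  layer 9: {S33, S41}
Reachable set: {S0, S3, S6, S7, S10, S11, S14, S15, S18, S19, S20, S21, S23, S27, S29, S30, S33, S34, S35, S36, S37, S38, S40, S41, S42, S43, S44, S45, S46}
Count = 29

29


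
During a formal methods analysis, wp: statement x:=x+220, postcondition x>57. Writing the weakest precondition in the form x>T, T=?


Formula: wp(x:=E, P) = P[E/x] (substitute E for x in postcondition)
Step 1: Postcondition: x>57
Step 2: Substitute x+220 for x: x+220>57
Step 3: Solve for x: x > 57-220 = -163

-163


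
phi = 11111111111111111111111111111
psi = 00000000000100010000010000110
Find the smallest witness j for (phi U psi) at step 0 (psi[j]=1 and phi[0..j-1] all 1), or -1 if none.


(phi U psi) at 0: need smallest j with psi[j]=1 and phi[i]=1 for all i in [0,j).
Scan from step 0:
  step 0: phi=1, psi=0 -> continue
  step 1: phi=1, psi=0 -> continue
  step 2: phi=1, psi=0 -> continue
  step 3: phi=1, psi=0 -> continue
  step 11: psi=1 and phi held for [0,11) -> witness found
Witness step = 11

11


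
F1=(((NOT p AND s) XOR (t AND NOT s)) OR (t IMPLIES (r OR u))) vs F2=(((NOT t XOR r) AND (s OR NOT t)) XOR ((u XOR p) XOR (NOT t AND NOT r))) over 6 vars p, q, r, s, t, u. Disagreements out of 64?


F1 = (((NOT p AND s) XOR (t AND NOT s)) OR (t IMPLIES (r OR u)))
F2 = (((NOT t XOR r) AND (s OR NOT t)) XOR ((u XOR p) XOR (NOT t AND NOT r)))
Evaluate both on each of 64 rows (bits = p,q,r,s,t,u):
  row 0 [000000]: F1=1 F2=0 (differ) -> 1
  row 1 [000001]: F1=1 F2=1 -> 0
  row 2 [000010]: F1=1 F2=0 (differ) -> 1
  row 3 [000011]: F1=1 F2=1 -> 0
  row 4 [000100]: F1=1 F2=0 (differ) -> 1
  (every remaining row is evaluated the same way; all 64 results are listed next)
Full result column, 8 rows per line (p,q,r fixed per line; s,t,u runs 000..111 left to right):
  rows 0-7 [p,q,r=000]: 10101010  (ones: 4)
  rows 8-15 [p,q,r=001]: 10101001  (ones: 4)
  rows 16-23 [p,q,r=010]: 10101010  (ones: 4)
  rows 24-31 [p,q,r=011]: 10101001  (ones: 4)
  rows 32-39 [p,q,r=100]: 01010111  (ones: 5)
  rows 40-47 [p,q,r=101]: 01010110  (ones: 4)
  rows 48-55 [p,q,r=110]: 01010111  (ones: 5)
  rows 56-63 [p,q,r=111]: 01010110  (ones: 4)
Disagreements = 4+4+4+4+5+4+5+4 = 34

34
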